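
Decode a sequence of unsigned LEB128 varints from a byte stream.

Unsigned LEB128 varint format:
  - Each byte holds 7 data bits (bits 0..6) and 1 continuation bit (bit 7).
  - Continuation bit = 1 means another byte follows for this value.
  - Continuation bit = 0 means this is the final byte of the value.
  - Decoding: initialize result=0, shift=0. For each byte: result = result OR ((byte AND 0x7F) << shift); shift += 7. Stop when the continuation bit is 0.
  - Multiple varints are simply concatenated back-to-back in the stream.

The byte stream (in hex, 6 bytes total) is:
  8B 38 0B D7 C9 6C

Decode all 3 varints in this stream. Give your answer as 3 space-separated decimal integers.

Answer: 7179 11 1778903

Derivation:
  byte[0]=0x8B cont=1 payload=0x0B=11: acc |= 11<<0 -> acc=11 shift=7
  byte[1]=0x38 cont=0 payload=0x38=56: acc |= 56<<7 -> acc=7179 shift=14 [end]
Varint 1: bytes[0:2] = 8B 38 -> value 7179 (2 byte(s))
  byte[2]=0x0B cont=0 payload=0x0B=11: acc |= 11<<0 -> acc=11 shift=7 [end]
Varint 2: bytes[2:3] = 0B -> value 11 (1 byte(s))
  byte[3]=0xD7 cont=1 payload=0x57=87: acc |= 87<<0 -> acc=87 shift=7
  byte[4]=0xC9 cont=1 payload=0x49=73: acc |= 73<<7 -> acc=9431 shift=14
  byte[5]=0x6C cont=0 payload=0x6C=108: acc |= 108<<14 -> acc=1778903 shift=21 [end]
Varint 3: bytes[3:6] = D7 C9 6C -> value 1778903 (3 byte(s))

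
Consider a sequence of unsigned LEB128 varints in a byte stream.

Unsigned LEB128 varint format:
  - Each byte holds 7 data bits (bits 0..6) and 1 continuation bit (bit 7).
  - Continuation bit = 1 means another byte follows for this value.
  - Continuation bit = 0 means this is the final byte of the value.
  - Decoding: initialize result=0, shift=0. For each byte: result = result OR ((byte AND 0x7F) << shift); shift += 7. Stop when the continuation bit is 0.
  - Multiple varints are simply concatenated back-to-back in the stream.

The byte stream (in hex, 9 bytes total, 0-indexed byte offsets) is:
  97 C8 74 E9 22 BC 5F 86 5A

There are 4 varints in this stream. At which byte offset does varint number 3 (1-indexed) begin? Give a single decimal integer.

  byte[0]=0x97 cont=1 payload=0x17=23: acc |= 23<<0 -> acc=23 shift=7
  byte[1]=0xC8 cont=1 payload=0x48=72: acc |= 72<<7 -> acc=9239 shift=14
  byte[2]=0x74 cont=0 payload=0x74=116: acc |= 116<<14 -> acc=1909783 shift=21 [end]
Varint 1: bytes[0:3] = 97 C8 74 -> value 1909783 (3 byte(s))
  byte[3]=0xE9 cont=1 payload=0x69=105: acc |= 105<<0 -> acc=105 shift=7
  byte[4]=0x22 cont=0 payload=0x22=34: acc |= 34<<7 -> acc=4457 shift=14 [end]
Varint 2: bytes[3:5] = E9 22 -> value 4457 (2 byte(s))
  byte[5]=0xBC cont=1 payload=0x3C=60: acc |= 60<<0 -> acc=60 shift=7
  byte[6]=0x5F cont=0 payload=0x5F=95: acc |= 95<<7 -> acc=12220 shift=14 [end]
Varint 3: bytes[5:7] = BC 5F -> value 12220 (2 byte(s))
  byte[7]=0x86 cont=1 payload=0x06=6: acc |= 6<<0 -> acc=6 shift=7
  byte[8]=0x5A cont=0 payload=0x5A=90: acc |= 90<<7 -> acc=11526 shift=14 [end]
Varint 4: bytes[7:9] = 86 5A -> value 11526 (2 byte(s))

Answer: 5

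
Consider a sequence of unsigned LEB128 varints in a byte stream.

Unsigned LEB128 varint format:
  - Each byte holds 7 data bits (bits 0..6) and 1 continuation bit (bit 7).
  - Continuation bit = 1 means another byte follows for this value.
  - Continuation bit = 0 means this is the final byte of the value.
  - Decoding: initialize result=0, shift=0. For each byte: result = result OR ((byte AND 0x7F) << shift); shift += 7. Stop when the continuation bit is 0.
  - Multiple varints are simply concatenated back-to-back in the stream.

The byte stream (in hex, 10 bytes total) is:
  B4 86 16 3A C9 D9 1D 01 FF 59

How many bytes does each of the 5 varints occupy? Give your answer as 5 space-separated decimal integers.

Answer: 3 1 3 1 2

Derivation:
  byte[0]=0xB4 cont=1 payload=0x34=52: acc |= 52<<0 -> acc=52 shift=7
  byte[1]=0x86 cont=1 payload=0x06=6: acc |= 6<<7 -> acc=820 shift=14
  byte[2]=0x16 cont=0 payload=0x16=22: acc |= 22<<14 -> acc=361268 shift=21 [end]
Varint 1: bytes[0:3] = B4 86 16 -> value 361268 (3 byte(s))
  byte[3]=0x3A cont=0 payload=0x3A=58: acc |= 58<<0 -> acc=58 shift=7 [end]
Varint 2: bytes[3:4] = 3A -> value 58 (1 byte(s))
  byte[4]=0xC9 cont=1 payload=0x49=73: acc |= 73<<0 -> acc=73 shift=7
  byte[5]=0xD9 cont=1 payload=0x59=89: acc |= 89<<7 -> acc=11465 shift=14
  byte[6]=0x1D cont=0 payload=0x1D=29: acc |= 29<<14 -> acc=486601 shift=21 [end]
Varint 3: bytes[4:7] = C9 D9 1D -> value 486601 (3 byte(s))
  byte[7]=0x01 cont=0 payload=0x01=1: acc |= 1<<0 -> acc=1 shift=7 [end]
Varint 4: bytes[7:8] = 01 -> value 1 (1 byte(s))
  byte[8]=0xFF cont=1 payload=0x7F=127: acc |= 127<<0 -> acc=127 shift=7
  byte[9]=0x59 cont=0 payload=0x59=89: acc |= 89<<7 -> acc=11519 shift=14 [end]
Varint 5: bytes[8:10] = FF 59 -> value 11519 (2 byte(s))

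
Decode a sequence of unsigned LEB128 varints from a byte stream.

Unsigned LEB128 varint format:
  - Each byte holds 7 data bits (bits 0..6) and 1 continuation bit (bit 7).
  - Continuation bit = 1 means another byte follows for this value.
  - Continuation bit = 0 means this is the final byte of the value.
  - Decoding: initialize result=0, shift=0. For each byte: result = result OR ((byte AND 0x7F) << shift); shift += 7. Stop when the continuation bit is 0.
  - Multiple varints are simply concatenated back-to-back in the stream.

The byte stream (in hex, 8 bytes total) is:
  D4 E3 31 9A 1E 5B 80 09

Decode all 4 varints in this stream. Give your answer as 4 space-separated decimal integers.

Answer: 815572 3866 91 1152

Derivation:
  byte[0]=0xD4 cont=1 payload=0x54=84: acc |= 84<<0 -> acc=84 shift=7
  byte[1]=0xE3 cont=1 payload=0x63=99: acc |= 99<<7 -> acc=12756 shift=14
  byte[2]=0x31 cont=0 payload=0x31=49: acc |= 49<<14 -> acc=815572 shift=21 [end]
Varint 1: bytes[0:3] = D4 E3 31 -> value 815572 (3 byte(s))
  byte[3]=0x9A cont=1 payload=0x1A=26: acc |= 26<<0 -> acc=26 shift=7
  byte[4]=0x1E cont=0 payload=0x1E=30: acc |= 30<<7 -> acc=3866 shift=14 [end]
Varint 2: bytes[3:5] = 9A 1E -> value 3866 (2 byte(s))
  byte[5]=0x5B cont=0 payload=0x5B=91: acc |= 91<<0 -> acc=91 shift=7 [end]
Varint 3: bytes[5:6] = 5B -> value 91 (1 byte(s))
  byte[6]=0x80 cont=1 payload=0x00=0: acc |= 0<<0 -> acc=0 shift=7
  byte[7]=0x09 cont=0 payload=0x09=9: acc |= 9<<7 -> acc=1152 shift=14 [end]
Varint 4: bytes[6:8] = 80 09 -> value 1152 (2 byte(s))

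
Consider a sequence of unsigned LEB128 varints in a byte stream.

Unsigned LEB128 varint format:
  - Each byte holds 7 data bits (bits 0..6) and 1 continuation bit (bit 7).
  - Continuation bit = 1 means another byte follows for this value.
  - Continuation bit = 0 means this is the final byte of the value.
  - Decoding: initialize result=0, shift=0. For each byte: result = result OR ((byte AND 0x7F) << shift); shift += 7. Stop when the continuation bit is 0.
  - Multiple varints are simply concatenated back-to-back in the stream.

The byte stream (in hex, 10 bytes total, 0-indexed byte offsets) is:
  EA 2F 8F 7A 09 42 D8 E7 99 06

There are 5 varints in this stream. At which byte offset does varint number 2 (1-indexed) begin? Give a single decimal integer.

Answer: 2

Derivation:
  byte[0]=0xEA cont=1 payload=0x6A=106: acc |= 106<<0 -> acc=106 shift=7
  byte[1]=0x2F cont=0 payload=0x2F=47: acc |= 47<<7 -> acc=6122 shift=14 [end]
Varint 1: bytes[0:2] = EA 2F -> value 6122 (2 byte(s))
  byte[2]=0x8F cont=1 payload=0x0F=15: acc |= 15<<0 -> acc=15 shift=7
  byte[3]=0x7A cont=0 payload=0x7A=122: acc |= 122<<7 -> acc=15631 shift=14 [end]
Varint 2: bytes[2:4] = 8F 7A -> value 15631 (2 byte(s))
  byte[4]=0x09 cont=0 payload=0x09=9: acc |= 9<<0 -> acc=9 shift=7 [end]
Varint 3: bytes[4:5] = 09 -> value 9 (1 byte(s))
  byte[5]=0x42 cont=0 payload=0x42=66: acc |= 66<<0 -> acc=66 shift=7 [end]
Varint 4: bytes[5:6] = 42 -> value 66 (1 byte(s))
  byte[6]=0xD8 cont=1 payload=0x58=88: acc |= 88<<0 -> acc=88 shift=7
  byte[7]=0xE7 cont=1 payload=0x67=103: acc |= 103<<7 -> acc=13272 shift=14
  byte[8]=0x99 cont=1 payload=0x19=25: acc |= 25<<14 -> acc=422872 shift=21
  byte[9]=0x06 cont=0 payload=0x06=6: acc |= 6<<21 -> acc=13005784 shift=28 [end]
Varint 5: bytes[6:10] = D8 E7 99 06 -> value 13005784 (4 byte(s))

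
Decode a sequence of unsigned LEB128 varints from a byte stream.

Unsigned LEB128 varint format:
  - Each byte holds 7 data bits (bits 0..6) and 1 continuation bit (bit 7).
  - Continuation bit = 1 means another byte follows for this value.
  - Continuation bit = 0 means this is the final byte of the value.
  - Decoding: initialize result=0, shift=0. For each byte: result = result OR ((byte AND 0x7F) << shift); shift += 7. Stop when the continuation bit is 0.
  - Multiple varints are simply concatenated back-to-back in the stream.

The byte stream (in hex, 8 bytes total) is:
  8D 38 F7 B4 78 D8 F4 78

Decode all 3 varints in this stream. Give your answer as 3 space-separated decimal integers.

  byte[0]=0x8D cont=1 payload=0x0D=13: acc |= 13<<0 -> acc=13 shift=7
  byte[1]=0x38 cont=0 payload=0x38=56: acc |= 56<<7 -> acc=7181 shift=14 [end]
Varint 1: bytes[0:2] = 8D 38 -> value 7181 (2 byte(s))
  byte[2]=0xF7 cont=1 payload=0x77=119: acc |= 119<<0 -> acc=119 shift=7
  byte[3]=0xB4 cont=1 payload=0x34=52: acc |= 52<<7 -> acc=6775 shift=14
  byte[4]=0x78 cont=0 payload=0x78=120: acc |= 120<<14 -> acc=1972855 shift=21 [end]
Varint 2: bytes[2:5] = F7 B4 78 -> value 1972855 (3 byte(s))
  byte[5]=0xD8 cont=1 payload=0x58=88: acc |= 88<<0 -> acc=88 shift=7
  byte[6]=0xF4 cont=1 payload=0x74=116: acc |= 116<<7 -> acc=14936 shift=14
  byte[7]=0x78 cont=0 payload=0x78=120: acc |= 120<<14 -> acc=1981016 shift=21 [end]
Varint 3: bytes[5:8] = D8 F4 78 -> value 1981016 (3 byte(s))

Answer: 7181 1972855 1981016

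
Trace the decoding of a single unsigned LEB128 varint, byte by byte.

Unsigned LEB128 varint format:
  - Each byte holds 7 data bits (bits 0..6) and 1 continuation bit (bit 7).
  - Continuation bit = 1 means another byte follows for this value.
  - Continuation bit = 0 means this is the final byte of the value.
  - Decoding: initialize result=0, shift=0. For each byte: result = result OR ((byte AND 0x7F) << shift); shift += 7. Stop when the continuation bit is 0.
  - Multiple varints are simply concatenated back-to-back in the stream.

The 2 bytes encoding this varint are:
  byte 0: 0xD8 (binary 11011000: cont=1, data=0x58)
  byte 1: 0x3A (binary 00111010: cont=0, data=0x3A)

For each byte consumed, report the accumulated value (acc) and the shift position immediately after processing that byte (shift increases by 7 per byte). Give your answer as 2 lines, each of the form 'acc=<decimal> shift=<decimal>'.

Answer: acc=88 shift=7
acc=7512 shift=14

Derivation:
byte 0=0xD8: payload=0x58=88, contrib = 88<<0 = 88; acc -> 88, shift -> 7
byte 1=0x3A: payload=0x3A=58, contrib = 58<<7 = 7424; acc -> 7512, shift -> 14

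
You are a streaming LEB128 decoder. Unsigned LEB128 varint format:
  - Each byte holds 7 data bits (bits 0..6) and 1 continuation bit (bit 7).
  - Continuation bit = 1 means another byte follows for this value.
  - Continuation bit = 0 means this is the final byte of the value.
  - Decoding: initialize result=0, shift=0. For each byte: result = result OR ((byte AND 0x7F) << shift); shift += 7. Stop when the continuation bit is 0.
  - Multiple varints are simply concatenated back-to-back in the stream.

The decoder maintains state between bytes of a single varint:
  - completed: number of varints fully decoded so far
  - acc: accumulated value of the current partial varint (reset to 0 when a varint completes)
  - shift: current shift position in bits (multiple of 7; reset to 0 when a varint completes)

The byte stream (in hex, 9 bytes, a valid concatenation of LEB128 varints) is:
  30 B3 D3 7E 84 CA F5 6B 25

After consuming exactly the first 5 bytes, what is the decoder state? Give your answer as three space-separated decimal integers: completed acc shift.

Answer: 2 4 7

Derivation:
byte[0]=0x30 cont=0 payload=0x30: varint #1 complete (value=48); reset -> completed=1 acc=0 shift=0
byte[1]=0xB3 cont=1 payload=0x33: acc |= 51<<0 -> completed=1 acc=51 shift=7
byte[2]=0xD3 cont=1 payload=0x53: acc |= 83<<7 -> completed=1 acc=10675 shift=14
byte[3]=0x7E cont=0 payload=0x7E: varint #2 complete (value=2075059); reset -> completed=2 acc=0 shift=0
byte[4]=0x84 cont=1 payload=0x04: acc |= 4<<0 -> completed=2 acc=4 shift=7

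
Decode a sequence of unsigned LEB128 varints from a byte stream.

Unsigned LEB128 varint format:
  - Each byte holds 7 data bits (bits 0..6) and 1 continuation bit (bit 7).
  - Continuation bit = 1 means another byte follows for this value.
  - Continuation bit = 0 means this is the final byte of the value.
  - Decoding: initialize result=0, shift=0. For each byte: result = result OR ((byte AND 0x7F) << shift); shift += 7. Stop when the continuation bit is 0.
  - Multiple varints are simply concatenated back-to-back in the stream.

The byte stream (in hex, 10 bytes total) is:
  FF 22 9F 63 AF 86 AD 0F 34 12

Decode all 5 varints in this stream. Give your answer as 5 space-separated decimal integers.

  byte[0]=0xFF cont=1 payload=0x7F=127: acc |= 127<<0 -> acc=127 shift=7
  byte[1]=0x22 cont=0 payload=0x22=34: acc |= 34<<7 -> acc=4479 shift=14 [end]
Varint 1: bytes[0:2] = FF 22 -> value 4479 (2 byte(s))
  byte[2]=0x9F cont=1 payload=0x1F=31: acc |= 31<<0 -> acc=31 shift=7
  byte[3]=0x63 cont=0 payload=0x63=99: acc |= 99<<7 -> acc=12703 shift=14 [end]
Varint 2: bytes[2:4] = 9F 63 -> value 12703 (2 byte(s))
  byte[4]=0xAF cont=1 payload=0x2F=47: acc |= 47<<0 -> acc=47 shift=7
  byte[5]=0x86 cont=1 payload=0x06=6: acc |= 6<<7 -> acc=815 shift=14
  byte[6]=0xAD cont=1 payload=0x2D=45: acc |= 45<<14 -> acc=738095 shift=21
  byte[7]=0x0F cont=0 payload=0x0F=15: acc |= 15<<21 -> acc=32195375 shift=28 [end]
Varint 3: bytes[4:8] = AF 86 AD 0F -> value 32195375 (4 byte(s))
  byte[8]=0x34 cont=0 payload=0x34=52: acc |= 52<<0 -> acc=52 shift=7 [end]
Varint 4: bytes[8:9] = 34 -> value 52 (1 byte(s))
  byte[9]=0x12 cont=0 payload=0x12=18: acc |= 18<<0 -> acc=18 shift=7 [end]
Varint 5: bytes[9:10] = 12 -> value 18 (1 byte(s))

Answer: 4479 12703 32195375 52 18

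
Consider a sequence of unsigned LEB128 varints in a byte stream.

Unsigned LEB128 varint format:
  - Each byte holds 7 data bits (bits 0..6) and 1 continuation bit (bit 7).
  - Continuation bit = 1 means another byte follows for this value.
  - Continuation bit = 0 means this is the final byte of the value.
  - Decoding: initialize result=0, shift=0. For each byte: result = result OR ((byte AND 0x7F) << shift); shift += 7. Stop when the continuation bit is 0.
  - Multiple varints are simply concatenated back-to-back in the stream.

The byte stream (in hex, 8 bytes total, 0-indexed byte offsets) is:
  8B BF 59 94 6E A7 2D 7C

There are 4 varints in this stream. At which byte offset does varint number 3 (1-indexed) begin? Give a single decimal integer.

Answer: 5

Derivation:
  byte[0]=0x8B cont=1 payload=0x0B=11: acc |= 11<<0 -> acc=11 shift=7
  byte[1]=0xBF cont=1 payload=0x3F=63: acc |= 63<<7 -> acc=8075 shift=14
  byte[2]=0x59 cont=0 payload=0x59=89: acc |= 89<<14 -> acc=1466251 shift=21 [end]
Varint 1: bytes[0:3] = 8B BF 59 -> value 1466251 (3 byte(s))
  byte[3]=0x94 cont=1 payload=0x14=20: acc |= 20<<0 -> acc=20 shift=7
  byte[4]=0x6E cont=0 payload=0x6E=110: acc |= 110<<7 -> acc=14100 shift=14 [end]
Varint 2: bytes[3:5] = 94 6E -> value 14100 (2 byte(s))
  byte[5]=0xA7 cont=1 payload=0x27=39: acc |= 39<<0 -> acc=39 shift=7
  byte[6]=0x2D cont=0 payload=0x2D=45: acc |= 45<<7 -> acc=5799 shift=14 [end]
Varint 3: bytes[5:7] = A7 2D -> value 5799 (2 byte(s))
  byte[7]=0x7C cont=0 payload=0x7C=124: acc |= 124<<0 -> acc=124 shift=7 [end]
Varint 4: bytes[7:8] = 7C -> value 124 (1 byte(s))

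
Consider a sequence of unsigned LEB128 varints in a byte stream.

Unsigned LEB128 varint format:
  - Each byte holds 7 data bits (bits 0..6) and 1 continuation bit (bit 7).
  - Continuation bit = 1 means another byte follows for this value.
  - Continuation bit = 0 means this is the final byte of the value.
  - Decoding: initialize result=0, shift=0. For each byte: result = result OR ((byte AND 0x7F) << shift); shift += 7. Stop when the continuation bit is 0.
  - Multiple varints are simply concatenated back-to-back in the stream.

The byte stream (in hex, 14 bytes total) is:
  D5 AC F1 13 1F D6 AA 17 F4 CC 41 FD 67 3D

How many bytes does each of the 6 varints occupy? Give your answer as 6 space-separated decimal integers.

  byte[0]=0xD5 cont=1 payload=0x55=85: acc |= 85<<0 -> acc=85 shift=7
  byte[1]=0xAC cont=1 payload=0x2C=44: acc |= 44<<7 -> acc=5717 shift=14
  byte[2]=0xF1 cont=1 payload=0x71=113: acc |= 113<<14 -> acc=1857109 shift=21
  byte[3]=0x13 cont=0 payload=0x13=19: acc |= 19<<21 -> acc=41702997 shift=28 [end]
Varint 1: bytes[0:4] = D5 AC F1 13 -> value 41702997 (4 byte(s))
  byte[4]=0x1F cont=0 payload=0x1F=31: acc |= 31<<0 -> acc=31 shift=7 [end]
Varint 2: bytes[4:5] = 1F -> value 31 (1 byte(s))
  byte[5]=0xD6 cont=1 payload=0x56=86: acc |= 86<<0 -> acc=86 shift=7
  byte[6]=0xAA cont=1 payload=0x2A=42: acc |= 42<<7 -> acc=5462 shift=14
  byte[7]=0x17 cont=0 payload=0x17=23: acc |= 23<<14 -> acc=382294 shift=21 [end]
Varint 3: bytes[5:8] = D6 AA 17 -> value 382294 (3 byte(s))
  byte[8]=0xF4 cont=1 payload=0x74=116: acc |= 116<<0 -> acc=116 shift=7
  byte[9]=0xCC cont=1 payload=0x4C=76: acc |= 76<<7 -> acc=9844 shift=14
  byte[10]=0x41 cont=0 payload=0x41=65: acc |= 65<<14 -> acc=1074804 shift=21 [end]
Varint 4: bytes[8:11] = F4 CC 41 -> value 1074804 (3 byte(s))
  byte[11]=0xFD cont=1 payload=0x7D=125: acc |= 125<<0 -> acc=125 shift=7
  byte[12]=0x67 cont=0 payload=0x67=103: acc |= 103<<7 -> acc=13309 shift=14 [end]
Varint 5: bytes[11:13] = FD 67 -> value 13309 (2 byte(s))
  byte[13]=0x3D cont=0 payload=0x3D=61: acc |= 61<<0 -> acc=61 shift=7 [end]
Varint 6: bytes[13:14] = 3D -> value 61 (1 byte(s))

Answer: 4 1 3 3 2 1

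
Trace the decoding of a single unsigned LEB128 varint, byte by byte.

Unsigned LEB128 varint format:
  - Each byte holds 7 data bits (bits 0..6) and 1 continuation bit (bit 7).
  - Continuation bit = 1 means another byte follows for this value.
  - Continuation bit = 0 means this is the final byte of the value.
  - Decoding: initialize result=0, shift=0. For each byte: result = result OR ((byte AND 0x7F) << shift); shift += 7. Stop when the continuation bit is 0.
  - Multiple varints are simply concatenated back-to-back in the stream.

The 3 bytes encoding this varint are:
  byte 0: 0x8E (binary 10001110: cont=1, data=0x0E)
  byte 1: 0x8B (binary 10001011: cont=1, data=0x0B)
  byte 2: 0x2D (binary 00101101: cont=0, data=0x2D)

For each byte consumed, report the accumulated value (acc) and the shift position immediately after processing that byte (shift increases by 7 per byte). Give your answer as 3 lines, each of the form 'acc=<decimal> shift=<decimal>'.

byte 0=0x8E: payload=0x0E=14, contrib = 14<<0 = 14; acc -> 14, shift -> 7
byte 1=0x8B: payload=0x0B=11, contrib = 11<<7 = 1408; acc -> 1422, shift -> 14
byte 2=0x2D: payload=0x2D=45, contrib = 45<<14 = 737280; acc -> 738702, shift -> 21

Answer: acc=14 shift=7
acc=1422 shift=14
acc=738702 shift=21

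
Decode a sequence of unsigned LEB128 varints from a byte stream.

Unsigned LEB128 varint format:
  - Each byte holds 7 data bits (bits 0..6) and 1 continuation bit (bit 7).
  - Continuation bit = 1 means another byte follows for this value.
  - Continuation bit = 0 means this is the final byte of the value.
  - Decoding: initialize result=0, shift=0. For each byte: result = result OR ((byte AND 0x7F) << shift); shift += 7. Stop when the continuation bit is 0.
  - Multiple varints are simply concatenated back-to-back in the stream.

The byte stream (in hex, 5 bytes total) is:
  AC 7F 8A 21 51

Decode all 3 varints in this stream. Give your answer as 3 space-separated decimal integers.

Answer: 16300 4234 81

Derivation:
  byte[0]=0xAC cont=1 payload=0x2C=44: acc |= 44<<0 -> acc=44 shift=7
  byte[1]=0x7F cont=0 payload=0x7F=127: acc |= 127<<7 -> acc=16300 shift=14 [end]
Varint 1: bytes[0:2] = AC 7F -> value 16300 (2 byte(s))
  byte[2]=0x8A cont=1 payload=0x0A=10: acc |= 10<<0 -> acc=10 shift=7
  byte[3]=0x21 cont=0 payload=0x21=33: acc |= 33<<7 -> acc=4234 shift=14 [end]
Varint 2: bytes[2:4] = 8A 21 -> value 4234 (2 byte(s))
  byte[4]=0x51 cont=0 payload=0x51=81: acc |= 81<<0 -> acc=81 shift=7 [end]
Varint 3: bytes[4:5] = 51 -> value 81 (1 byte(s))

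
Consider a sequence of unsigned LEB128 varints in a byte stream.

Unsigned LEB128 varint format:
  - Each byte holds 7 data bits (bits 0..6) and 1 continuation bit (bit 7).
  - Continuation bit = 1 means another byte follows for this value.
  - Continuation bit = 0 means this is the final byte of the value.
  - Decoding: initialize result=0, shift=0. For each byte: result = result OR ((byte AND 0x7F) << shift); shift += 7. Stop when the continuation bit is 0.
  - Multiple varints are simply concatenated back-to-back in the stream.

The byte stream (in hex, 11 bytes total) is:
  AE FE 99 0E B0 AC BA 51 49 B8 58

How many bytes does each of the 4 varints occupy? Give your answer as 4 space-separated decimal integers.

Answer: 4 4 1 2

Derivation:
  byte[0]=0xAE cont=1 payload=0x2E=46: acc |= 46<<0 -> acc=46 shift=7
  byte[1]=0xFE cont=1 payload=0x7E=126: acc |= 126<<7 -> acc=16174 shift=14
  byte[2]=0x99 cont=1 payload=0x19=25: acc |= 25<<14 -> acc=425774 shift=21
  byte[3]=0x0E cont=0 payload=0x0E=14: acc |= 14<<21 -> acc=29785902 shift=28 [end]
Varint 1: bytes[0:4] = AE FE 99 0E -> value 29785902 (4 byte(s))
  byte[4]=0xB0 cont=1 payload=0x30=48: acc |= 48<<0 -> acc=48 shift=7
  byte[5]=0xAC cont=1 payload=0x2C=44: acc |= 44<<7 -> acc=5680 shift=14
  byte[6]=0xBA cont=1 payload=0x3A=58: acc |= 58<<14 -> acc=955952 shift=21
  byte[7]=0x51 cont=0 payload=0x51=81: acc |= 81<<21 -> acc=170825264 shift=28 [end]
Varint 2: bytes[4:8] = B0 AC BA 51 -> value 170825264 (4 byte(s))
  byte[8]=0x49 cont=0 payload=0x49=73: acc |= 73<<0 -> acc=73 shift=7 [end]
Varint 3: bytes[8:9] = 49 -> value 73 (1 byte(s))
  byte[9]=0xB8 cont=1 payload=0x38=56: acc |= 56<<0 -> acc=56 shift=7
  byte[10]=0x58 cont=0 payload=0x58=88: acc |= 88<<7 -> acc=11320 shift=14 [end]
Varint 4: bytes[9:11] = B8 58 -> value 11320 (2 byte(s))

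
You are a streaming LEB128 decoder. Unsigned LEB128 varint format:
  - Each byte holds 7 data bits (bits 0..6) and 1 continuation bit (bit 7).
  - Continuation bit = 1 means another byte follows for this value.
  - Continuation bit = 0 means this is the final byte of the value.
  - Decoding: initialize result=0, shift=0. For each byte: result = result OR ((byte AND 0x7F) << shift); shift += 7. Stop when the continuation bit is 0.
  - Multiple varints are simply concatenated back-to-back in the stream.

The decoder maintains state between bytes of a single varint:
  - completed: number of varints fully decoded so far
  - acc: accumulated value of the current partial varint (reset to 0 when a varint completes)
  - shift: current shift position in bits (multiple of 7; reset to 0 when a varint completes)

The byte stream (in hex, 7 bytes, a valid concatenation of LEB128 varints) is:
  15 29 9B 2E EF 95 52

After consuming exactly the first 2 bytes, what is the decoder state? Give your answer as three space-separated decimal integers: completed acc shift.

Answer: 2 0 0

Derivation:
byte[0]=0x15 cont=0 payload=0x15: varint #1 complete (value=21); reset -> completed=1 acc=0 shift=0
byte[1]=0x29 cont=0 payload=0x29: varint #2 complete (value=41); reset -> completed=2 acc=0 shift=0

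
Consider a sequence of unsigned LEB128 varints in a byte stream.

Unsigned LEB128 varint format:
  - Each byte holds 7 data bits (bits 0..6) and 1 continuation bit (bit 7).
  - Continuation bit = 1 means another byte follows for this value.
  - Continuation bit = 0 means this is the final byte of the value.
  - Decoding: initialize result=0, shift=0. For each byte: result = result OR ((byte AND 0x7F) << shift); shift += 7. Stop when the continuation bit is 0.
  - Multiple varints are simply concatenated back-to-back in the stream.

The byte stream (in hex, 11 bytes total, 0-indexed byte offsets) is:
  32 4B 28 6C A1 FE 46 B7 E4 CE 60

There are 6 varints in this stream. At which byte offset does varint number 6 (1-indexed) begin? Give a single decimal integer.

  byte[0]=0x32 cont=0 payload=0x32=50: acc |= 50<<0 -> acc=50 shift=7 [end]
Varint 1: bytes[0:1] = 32 -> value 50 (1 byte(s))
  byte[1]=0x4B cont=0 payload=0x4B=75: acc |= 75<<0 -> acc=75 shift=7 [end]
Varint 2: bytes[1:2] = 4B -> value 75 (1 byte(s))
  byte[2]=0x28 cont=0 payload=0x28=40: acc |= 40<<0 -> acc=40 shift=7 [end]
Varint 3: bytes[2:3] = 28 -> value 40 (1 byte(s))
  byte[3]=0x6C cont=0 payload=0x6C=108: acc |= 108<<0 -> acc=108 shift=7 [end]
Varint 4: bytes[3:4] = 6C -> value 108 (1 byte(s))
  byte[4]=0xA1 cont=1 payload=0x21=33: acc |= 33<<0 -> acc=33 shift=7
  byte[5]=0xFE cont=1 payload=0x7E=126: acc |= 126<<7 -> acc=16161 shift=14
  byte[6]=0x46 cont=0 payload=0x46=70: acc |= 70<<14 -> acc=1163041 shift=21 [end]
Varint 5: bytes[4:7] = A1 FE 46 -> value 1163041 (3 byte(s))
  byte[7]=0xB7 cont=1 payload=0x37=55: acc |= 55<<0 -> acc=55 shift=7
  byte[8]=0xE4 cont=1 payload=0x64=100: acc |= 100<<7 -> acc=12855 shift=14
  byte[9]=0xCE cont=1 payload=0x4E=78: acc |= 78<<14 -> acc=1290807 shift=21
  byte[10]=0x60 cont=0 payload=0x60=96: acc |= 96<<21 -> acc=202617399 shift=28 [end]
Varint 6: bytes[7:11] = B7 E4 CE 60 -> value 202617399 (4 byte(s))

Answer: 7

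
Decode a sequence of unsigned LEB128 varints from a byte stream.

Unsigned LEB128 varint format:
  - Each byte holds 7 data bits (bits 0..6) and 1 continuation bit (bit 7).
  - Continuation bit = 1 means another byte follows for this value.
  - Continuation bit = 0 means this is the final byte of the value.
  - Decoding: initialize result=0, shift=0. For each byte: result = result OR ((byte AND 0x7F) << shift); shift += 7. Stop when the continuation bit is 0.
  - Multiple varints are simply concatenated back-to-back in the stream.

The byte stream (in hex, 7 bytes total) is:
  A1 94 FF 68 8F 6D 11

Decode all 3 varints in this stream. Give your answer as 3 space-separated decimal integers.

  byte[0]=0xA1 cont=1 payload=0x21=33: acc |= 33<<0 -> acc=33 shift=7
  byte[1]=0x94 cont=1 payload=0x14=20: acc |= 20<<7 -> acc=2593 shift=14
  byte[2]=0xFF cont=1 payload=0x7F=127: acc |= 127<<14 -> acc=2083361 shift=21
  byte[3]=0x68 cont=0 payload=0x68=104: acc |= 104<<21 -> acc=220187169 shift=28 [end]
Varint 1: bytes[0:4] = A1 94 FF 68 -> value 220187169 (4 byte(s))
  byte[4]=0x8F cont=1 payload=0x0F=15: acc |= 15<<0 -> acc=15 shift=7
  byte[5]=0x6D cont=0 payload=0x6D=109: acc |= 109<<7 -> acc=13967 shift=14 [end]
Varint 2: bytes[4:6] = 8F 6D -> value 13967 (2 byte(s))
  byte[6]=0x11 cont=0 payload=0x11=17: acc |= 17<<0 -> acc=17 shift=7 [end]
Varint 3: bytes[6:7] = 11 -> value 17 (1 byte(s))

Answer: 220187169 13967 17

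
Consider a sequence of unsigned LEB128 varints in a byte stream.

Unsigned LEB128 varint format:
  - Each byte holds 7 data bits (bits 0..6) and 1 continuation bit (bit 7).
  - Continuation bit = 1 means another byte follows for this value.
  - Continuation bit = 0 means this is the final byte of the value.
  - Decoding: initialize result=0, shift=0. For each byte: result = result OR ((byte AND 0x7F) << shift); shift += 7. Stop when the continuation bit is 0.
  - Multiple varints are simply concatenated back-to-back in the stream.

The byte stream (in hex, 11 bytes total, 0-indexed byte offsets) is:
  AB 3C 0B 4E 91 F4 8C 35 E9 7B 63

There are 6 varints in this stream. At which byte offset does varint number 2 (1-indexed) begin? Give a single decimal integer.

Answer: 2

Derivation:
  byte[0]=0xAB cont=1 payload=0x2B=43: acc |= 43<<0 -> acc=43 shift=7
  byte[1]=0x3C cont=0 payload=0x3C=60: acc |= 60<<7 -> acc=7723 shift=14 [end]
Varint 1: bytes[0:2] = AB 3C -> value 7723 (2 byte(s))
  byte[2]=0x0B cont=0 payload=0x0B=11: acc |= 11<<0 -> acc=11 shift=7 [end]
Varint 2: bytes[2:3] = 0B -> value 11 (1 byte(s))
  byte[3]=0x4E cont=0 payload=0x4E=78: acc |= 78<<0 -> acc=78 shift=7 [end]
Varint 3: bytes[3:4] = 4E -> value 78 (1 byte(s))
  byte[4]=0x91 cont=1 payload=0x11=17: acc |= 17<<0 -> acc=17 shift=7
  byte[5]=0xF4 cont=1 payload=0x74=116: acc |= 116<<7 -> acc=14865 shift=14
  byte[6]=0x8C cont=1 payload=0x0C=12: acc |= 12<<14 -> acc=211473 shift=21
  byte[7]=0x35 cont=0 payload=0x35=53: acc |= 53<<21 -> acc=111360529 shift=28 [end]
Varint 4: bytes[4:8] = 91 F4 8C 35 -> value 111360529 (4 byte(s))
  byte[8]=0xE9 cont=1 payload=0x69=105: acc |= 105<<0 -> acc=105 shift=7
  byte[9]=0x7B cont=0 payload=0x7B=123: acc |= 123<<7 -> acc=15849 shift=14 [end]
Varint 5: bytes[8:10] = E9 7B -> value 15849 (2 byte(s))
  byte[10]=0x63 cont=0 payload=0x63=99: acc |= 99<<0 -> acc=99 shift=7 [end]
Varint 6: bytes[10:11] = 63 -> value 99 (1 byte(s))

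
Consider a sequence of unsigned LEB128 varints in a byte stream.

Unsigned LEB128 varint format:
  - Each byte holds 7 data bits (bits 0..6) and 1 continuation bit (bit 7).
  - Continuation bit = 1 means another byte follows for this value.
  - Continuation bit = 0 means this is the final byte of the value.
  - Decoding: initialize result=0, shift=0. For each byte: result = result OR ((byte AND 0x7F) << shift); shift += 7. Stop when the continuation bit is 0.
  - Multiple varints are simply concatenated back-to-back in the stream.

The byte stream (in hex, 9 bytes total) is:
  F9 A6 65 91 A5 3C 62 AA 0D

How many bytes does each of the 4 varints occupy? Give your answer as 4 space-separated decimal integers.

  byte[0]=0xF9 cont=1 payload=0x79=121: acc |= 121<<0 -> acc=121 shift=7
  byte[1]=0xA6 cont=1 payload=0x26=38: acc |= 38<<7 -> acc=4985 shift=14
  byte[2]=0x65 cont=0 payload=0x65=101: acc |= 101<<14 -> acc=1659769 shift=21 [end]
Varint 1: bytes[0:3] = F9 A6 65 -> value 1659769 (3 byte(s))
  byte[3]=0x91 cont=1 payload=0x11=17: acc |= 17<<0 -> acc=17 shift=7
  byte[4]=0xA5 cont=1 payload=0x25=37: acc |= 37<<7 -> acc=4753 shift=14
  byte[5]=0x3C cont=0 payload=0x3C=60: acc |= 60<<14 -> acc=987793 shift=21 [end]
Varint 2: bytes[3:6] = 91 A5 3C -> value 987793 (3 byte(s))
  byte[6]=0x62 cont=0 payload=0x62=98: acc |= 98<<0 -> acc=98 shift=7 [end]
Varint 3: bytes[6:7] = 62 -> value 98 (1 byte(s))
  byte[7]=0xAA cont=1 payload=0x2A=42: acc |= 42<<0 -> acc=42 shift=7
  byte[8]=0x0D cont=0 payload=0x0D=13: acc |= 13<<7 -> acc=1706 shift=14 [end]
Varint 4: bytes[7:9] = AA 0D -> value 1706 (2 byte(s))

Answer: 3 3 1 2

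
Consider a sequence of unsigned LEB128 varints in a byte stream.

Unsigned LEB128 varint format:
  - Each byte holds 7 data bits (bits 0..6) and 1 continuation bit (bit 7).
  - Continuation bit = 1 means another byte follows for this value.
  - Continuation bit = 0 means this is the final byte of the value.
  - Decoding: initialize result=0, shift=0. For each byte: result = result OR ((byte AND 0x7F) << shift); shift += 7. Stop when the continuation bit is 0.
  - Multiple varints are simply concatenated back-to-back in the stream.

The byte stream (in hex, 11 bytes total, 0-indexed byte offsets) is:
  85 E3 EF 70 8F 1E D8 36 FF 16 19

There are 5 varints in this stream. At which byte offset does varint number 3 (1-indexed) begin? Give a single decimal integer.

  byte[0]=0x85 cont=1 payload=0x05=5: acc |= 5<<0 -> acc=5 shift=7
  byte[1]=0xE3 cont=1 payload=0x63=99: acc |= 99<<7 -> acc=12677 shift=14
  byte[2]=0xEF cont=1 payload=0x6F=111: acc |= 111<<14 -> acc=1831301 shift=21
  byte[3]=0x70 cont=0 payload=0x70=112: acc |= 112<<21 -> acc=236712325 shift=28 [end]
Varint 1: bytes[0:4] = 85 E3 EF 70 -> value 236712325 (4 byte(s))
  byte[4]=0x8F cont=1 payload=0x0F=15: acc |= 15<<0 -> acc=15 shift=7
  byte[5]=0x1E cont=0 payload=0x1E=30: acc |= 30<<7 -> acc=3855 shift=14 [end]
Varint 2: bytes[4:6] = 8F 1E -> value 3855 (2 byte(s))
  byte[6]=0xD8 cont=1 payload=0x58=88: acc |= 88<<0 -> acc=88 shift=7
  byte[7]=0x36 cont=0 payload=0x36=54: acc |= 54<<7 -> acc=7000 shift=14 [end]
Varint 3: bytes[6:8] = D8 36 -> value 7000 (2 byte(s))
  byte[8]=0xFF cont=1 payload=0x7F=127: acc |= 127<<0 -> acc=127 shift=7
  byte[9]=0x16 cont=0 payload=0x16=22: acc |= 22<<7 -> acc=2943 shift=14 [end]
Varint 4: bytes[8:10] = FF 16 -> value 2943 (2 byte(s))
  byte[10]=0x19 cont=0 payload=0x19=25: acc |= 25<<0 -> acc=25 shift=7 [end]
Varint 5: bytes[10:11] = 19 -> value 25 (1 byte(s))

Answer: 6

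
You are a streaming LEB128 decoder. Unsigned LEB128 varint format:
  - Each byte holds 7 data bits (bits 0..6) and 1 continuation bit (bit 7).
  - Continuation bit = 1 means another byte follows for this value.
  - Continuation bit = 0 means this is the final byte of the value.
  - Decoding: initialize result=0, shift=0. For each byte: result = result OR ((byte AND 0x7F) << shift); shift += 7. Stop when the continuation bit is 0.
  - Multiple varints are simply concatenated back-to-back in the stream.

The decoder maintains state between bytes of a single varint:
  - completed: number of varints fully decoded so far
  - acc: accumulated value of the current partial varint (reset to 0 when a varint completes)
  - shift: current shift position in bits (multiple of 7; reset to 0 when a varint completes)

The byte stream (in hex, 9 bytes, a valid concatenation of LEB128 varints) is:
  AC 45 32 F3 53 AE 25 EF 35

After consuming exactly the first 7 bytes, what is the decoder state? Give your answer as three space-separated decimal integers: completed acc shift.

Answer: 4 0 0

Derivation:
byte[0]=0xAC cont=1 payload=0x2C: acc |= 44<<0 -> completed=0 acc=44 shift=7
byte[1]=0x45 cont=0 payload=0x45: varint #1 complete (value=8876); reset -> completed=1 acc=0 shift=0
byte[2]=0x32 cont=0 payload=0x32: varint #2 complete (value=50); reset -> completed=2 acc=0 shift=0
byte[3]=0xF3 cont=1 payload=0x73: acc |= 115<<0 -> completed=2 acc=115 shift=7
byte[4]=0x53 cont=0 payload=0x53: varint #3 complete (value=10739); reset -> completed=3 acc=0 shift=0
byte[5]=0xAE cont=1 payload=0x2E: acc |= 46<<0 -> completed=3 acc=46 shift=7
byte[6]=0x25 cont=0 payload=0x25: varint #4 complete (value=4782); reset -> completed=4 acc=0 shift=0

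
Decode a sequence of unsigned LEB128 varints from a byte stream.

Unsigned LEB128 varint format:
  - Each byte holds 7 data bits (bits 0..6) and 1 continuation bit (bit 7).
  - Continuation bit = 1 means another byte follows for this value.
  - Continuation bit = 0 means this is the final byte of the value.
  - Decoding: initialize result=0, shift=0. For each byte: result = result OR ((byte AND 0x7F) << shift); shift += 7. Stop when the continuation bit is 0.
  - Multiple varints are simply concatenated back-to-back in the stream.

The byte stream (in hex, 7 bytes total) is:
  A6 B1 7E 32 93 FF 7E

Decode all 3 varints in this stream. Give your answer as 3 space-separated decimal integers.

Answer: 2070694 50 2080659

Derivation:
  byte[0]=0xA6 cont=1 payload=0x26=38: acc |= 38<<0 -> acc=38 shift=7
  byte[1]=0xB1 cont=1 payload=0x31=49: acc |= 49<<7 -> acc=6310 shift=14
  byte[2]=0x7E cont=0 payload=0x7E=126: acc |= 126<<14 -> acc=2070694 shift=21 [end]
Varint 1: bytes[0:3] = A6 B1 7E -> value 2070694 (3 byte(s))
  byte[3]=0x32 cont=0 payload=0x32=50: acc |= 50<<0 -> acc=50 shift=7 [end]
Varint 2: bytes[3:4] = 32 -> value 50 (1 byte(s))
  byte[4]=0x93 cont=1 payload=0x13=19: acc |= 19<<0 -> acc=19 shift=7
  byte[5]=0xFF cont=1 payload=0x7F=127: acc |= 127<<7 -> acc=16275 shift=14
  byte[6]=0x7E cont=0 payload=0x7E=126: acc |= 126<<14 -> acc=2080659 shift=21 [end]
Varint 3: bytes[4:7] = 93 FF 7E -> value 2080659 (3 byte(s))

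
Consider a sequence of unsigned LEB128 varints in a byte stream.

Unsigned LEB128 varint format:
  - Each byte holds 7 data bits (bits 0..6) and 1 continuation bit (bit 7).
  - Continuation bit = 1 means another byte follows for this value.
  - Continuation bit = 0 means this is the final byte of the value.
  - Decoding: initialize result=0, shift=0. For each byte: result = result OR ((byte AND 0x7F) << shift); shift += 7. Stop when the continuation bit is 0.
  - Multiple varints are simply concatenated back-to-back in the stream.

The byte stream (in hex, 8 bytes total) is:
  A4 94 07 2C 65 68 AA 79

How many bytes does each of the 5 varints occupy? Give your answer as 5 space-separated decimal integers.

Answer: 3 1 1 1 2

Derivation:
  byte[0]=0xA4 cont=1 payload=0x24=36: acc |= 36<<0 -> acc=36 shift=7
  byte[1]=0x94 cont=1 payload=0x14=20: acc |= 20<<7 -> acc=2596 shift=14
  byte[2]=0x07 cont=0 payload=0x07=7: acc |= 7<<14 -> acc=117284 shift=21 [end]
Varint 1: bytes[0:3] = A4 94 07 -> value 117284 (3 byte(s))
  byte[3]=0x2C cont=0 payload=0x2C=44: acc |= 44<<0 -> acc=44 shift=7 [end]
Varint 2: bytes[3:4] = 2C -> value 44 (1 byte(s))
  byte[4]=0x65 cont=0 payload=0x65=101: acc |= 101<<0 -> acc=101 shift=7 [end]
Varint 3: bytes[4:5] = 65 -> value 101 (1 byte(s))
  byte[5]=0x68 cont=0 payload=0x68=104: acc |= 104<<0 -> acc=104 shift=7 [end]
Varint 4: bytes[5:6] = 68 -> value 104 (1 byte(s))
  byte[6]=0xAA cont=1 payload=0x2A=42: acc |= 42<<0 -> acc=42 shift=7
  byte[7]=0x79 cont=0 payload=0x79=121: acc |= 121<<7 -> acc=15530 shift=14 [end]
Varint 5: bytes[6:8] = AA 79 -> value 15530 (2 byte(s))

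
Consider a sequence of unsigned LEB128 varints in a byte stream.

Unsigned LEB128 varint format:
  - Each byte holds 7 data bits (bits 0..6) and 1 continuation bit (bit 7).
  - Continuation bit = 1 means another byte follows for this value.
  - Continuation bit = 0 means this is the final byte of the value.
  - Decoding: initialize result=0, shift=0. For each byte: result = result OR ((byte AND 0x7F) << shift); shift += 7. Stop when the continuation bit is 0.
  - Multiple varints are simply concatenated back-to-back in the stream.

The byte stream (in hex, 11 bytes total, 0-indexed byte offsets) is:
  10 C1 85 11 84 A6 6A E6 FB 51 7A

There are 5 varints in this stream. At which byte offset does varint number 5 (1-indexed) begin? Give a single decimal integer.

  byte[0]=0x10 cont=0 payload=0x10=16: acc |= 16<<0 -> acc=16 shift=7 [end]
Varint 1: bytes[0:1] = 10 -> value 16 (1 byte(s))
  byte[1]=0xC1 cont=1 payload=0x41=65: acc |= 65<<0 -> acc=65 shift=7
  byte[2]=0x85 cont=1 payload=0x05=5: acc |= 5<<7 -> acc=705 shift=14
  byte[3]=0x11 cont=0 payload=0x11=17: acc |= 17<<14 -> acc=279233 shift=21 [end]
Varint 2: bytes[1:4] = C1 85 11 -> value 279233 (3 byte(s))
  byte[4]=0x84 cont=1 payload=0x04=4: acc |= 4<<0 -> acc=4 shift=7
  byte[5]=0xA6 cont=1 payload=0x26=38: acc |= 38<<7 -> acc=4868 shift=14
  byte[6]=0x6A cont=0 payload=0x6A=106: acc |= 106<<14 -> acc=1741572 shift=21 [end]
Varint 3: bytes[4:7] = 84 A6 6A -> value 1741572 (3 byte(s))
  byte[7]=0xE6 cont=1 payload=0x66=102: acc |= 102<<0 -> acc=102 shift=7
  byte[8]=0xFB cont=1 payload=0x7B=123: acc |= 123<<7 -> acc=15846 shift=14
  byte[9]=0x51 cont=0 payload=0x51=81: acc |= 81<<14 -> acc=1342950 shift=21 [end]
Varint 4: bytes[7:10] = E6 FB 51 -> value 1342950 (3 byte(s))
  byte[10]=0x7A cont=0 payload=0x7A=122: acc |= 122<<0 -> acc=122 shift=7 [end]
Varint 5: bytes[10:11] = 7A -> value 122 (1 byte(s))

Answer: 10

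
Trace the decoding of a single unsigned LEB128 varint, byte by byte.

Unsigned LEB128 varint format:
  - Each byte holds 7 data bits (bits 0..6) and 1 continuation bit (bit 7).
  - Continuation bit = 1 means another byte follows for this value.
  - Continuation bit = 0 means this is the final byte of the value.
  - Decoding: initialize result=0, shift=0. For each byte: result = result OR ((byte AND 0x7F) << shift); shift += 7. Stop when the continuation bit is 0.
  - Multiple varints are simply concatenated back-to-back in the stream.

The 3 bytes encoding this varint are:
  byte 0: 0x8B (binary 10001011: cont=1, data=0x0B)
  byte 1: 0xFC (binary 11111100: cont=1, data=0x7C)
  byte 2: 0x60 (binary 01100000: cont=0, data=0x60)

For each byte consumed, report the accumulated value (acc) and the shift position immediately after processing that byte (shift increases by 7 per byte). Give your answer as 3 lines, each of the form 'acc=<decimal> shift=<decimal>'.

byte 0=0x8B: payload=0x0B=11, contrib = 11<<0 = 11; acc -> 11, shift -> 7
byte 1=0xFC: payload=0x7C=124, contrib = 124<<7 = 15872; acc -> 15883, shift -> 14
byte 2=0x60: payload=0x60=96, contrib = 96<<14 = 1572864; acc -> 1588747, shift -> 21

Answer: acc=11 shift=7
acc=15883 shift=14
acc=1588747 shift=21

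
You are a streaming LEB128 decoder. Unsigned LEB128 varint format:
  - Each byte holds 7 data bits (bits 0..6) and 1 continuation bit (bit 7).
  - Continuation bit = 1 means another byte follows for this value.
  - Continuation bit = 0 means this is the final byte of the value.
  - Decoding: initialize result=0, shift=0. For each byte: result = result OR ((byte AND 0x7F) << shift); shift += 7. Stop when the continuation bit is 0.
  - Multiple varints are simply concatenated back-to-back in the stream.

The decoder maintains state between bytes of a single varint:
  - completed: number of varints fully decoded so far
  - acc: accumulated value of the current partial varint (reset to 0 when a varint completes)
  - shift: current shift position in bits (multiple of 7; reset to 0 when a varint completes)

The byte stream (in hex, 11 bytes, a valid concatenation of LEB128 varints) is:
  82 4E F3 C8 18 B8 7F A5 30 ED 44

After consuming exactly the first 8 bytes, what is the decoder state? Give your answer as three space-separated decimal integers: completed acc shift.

Answer: 3 37 7

Derivation:
byte[0]=0x82 cont=1 payload=0x02: acc |= 2<<0 -> completed=0 acc=2 shift=7
byte[1]=0x4E cont=0 payload=0x4E: varint #1 complete (value=9986); reset -> completed=1 acc=0 shift=0
byte[2]=0xF3 cont=1 payload=0x73: acc |= 115<<0 -> completed=1 acc=115 shift=7
byte[3]=0xC8 cont=1 payload=0x48: acc |= 72<<7 -> completed=1 acc=9331 shift=14
byte[4]=0x18 cont=0 payload=0x18: varint #2 complete (value=402547); reset -> completed=2 acc=0 shift=0
byte[5]=0xB8 cont=1 payload=0x38: acc |= 56<<0 -> completed=2 acc=56 shift=7
byte[6]=0x7F cont=0 payload=0x7F: varint #3 complete (value=16312); reset -> completed=3 acc=0 shift=0
byte[7]=0xA5 cont=1 payload=0x25: acc |= 37<<0 -> completed=3 acc=37 shift=7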